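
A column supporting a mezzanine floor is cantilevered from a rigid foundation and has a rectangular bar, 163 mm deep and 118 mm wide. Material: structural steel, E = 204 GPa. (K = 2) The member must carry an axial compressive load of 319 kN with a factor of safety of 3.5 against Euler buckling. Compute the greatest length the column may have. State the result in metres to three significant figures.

L_max ≈ 3.17 m

Buckling occurs about the weak axis: I_min = h·b³/12 with b = 118 mm (the shorter side).
I_min = 163×118³/12 = 2.232×10^7 mm⁴
I = 2.232×10^-5 m⁴
Required critical load P_cr = n·P = 3.5 × 319 = 1116 kN = 1.117×10^6 N
From P_cr = π²EI/(K·L)²:  L = (1/K)·√(π²EI/P_cr) = (1/2)·√(π²×2.04×10^11×2.232×10^-5/1.117×10^6)
L = 3.17 m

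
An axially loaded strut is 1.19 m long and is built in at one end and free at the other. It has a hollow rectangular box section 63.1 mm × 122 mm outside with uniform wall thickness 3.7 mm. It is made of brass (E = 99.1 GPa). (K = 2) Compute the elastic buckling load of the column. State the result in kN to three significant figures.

P_cr ≈ 156 kN

Inner dimensions: h_i = 122 − 2×3.7 = 114.6 mm, b_i = 63.1 − 2×3.7 = 55.70 mm
Weak-axis I_min = (h_o·b_o³ − h_i·b_i³)/12 with b_o = 63.1, b_i = 55.70 mm (shorter outer/inner sides).
I_min = (122×63.1³ − 114.6×55.70³)/12 = 9.039×10^5 mm⁴
I = 9.039×10^5 mm⁴ = 9.039×10^-7 m⁴
Effective length L_e = K·L = 2 × 1.19 = 2.380 m
P_cr = π²EI / L_e² = π² × 99.1×10⁹ × 9.039×10^-7 / 2.380² = 1.561×10^5 N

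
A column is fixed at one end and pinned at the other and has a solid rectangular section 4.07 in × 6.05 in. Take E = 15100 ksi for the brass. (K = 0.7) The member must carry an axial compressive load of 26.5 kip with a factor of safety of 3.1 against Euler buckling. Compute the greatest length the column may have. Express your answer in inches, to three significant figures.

Buckling occurs about the weak axis: I_min = h·b³/12 with b = 4.07 in (the shorter side).
I_min = 6.05×4.07³/12 = 33.99 in⁴
Required critical load P_cr = n·P = 3.1 × 26.5 = 82.15 kip = 8.215×10^4 lb
From P_cr = π²EI/(K·L)²:  L = (1/K)·√(π²EI/P_cr) = (1/0.7)·√(π²×1.51×10^7×33.99/8.215×10^4)
L = 355 in

L_max ≈ 355 in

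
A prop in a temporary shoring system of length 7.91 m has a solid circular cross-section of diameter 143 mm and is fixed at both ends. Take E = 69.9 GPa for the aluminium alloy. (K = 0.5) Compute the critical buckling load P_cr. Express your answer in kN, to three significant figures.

I = πd⁴/64 = π×143⁴/64 = 2.053×10^7 mm⁴
I = 2.053×10^7 mm⁴ = 2.053×10^-5 m⁴
Effective length L_e = K·L = 0.5 × 7.91 = 3.955 m
P_cr = π²EI / L_e² = π² × 69.9×10⁹ × 2.053×10^-5 / 3.955² = 9.053×10^5 N

P_cr ≈ 905 kN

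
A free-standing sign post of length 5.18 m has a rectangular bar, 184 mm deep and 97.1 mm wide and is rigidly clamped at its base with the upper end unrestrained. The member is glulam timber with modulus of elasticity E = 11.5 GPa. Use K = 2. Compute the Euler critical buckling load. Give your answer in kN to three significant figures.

P_cr ≈ 14.8 kN

Buckling occurs about the weak axis: I_min = h·b³/12 with b = 97.1 mm (the shorter side).
I_min = 184×97.1³/12 = 1.404×10^7 mm⁴
I = 1.404×10^7 mm⁴ = 1.404×10^-5 m⁴
Effective length L_e = K·L = 2 × 5.18 = 10.36 m
P_cr = π²EI / L_e² = π² × 11.5×10⁹ × 1.404×10^-5 / 10.36² = 1.484×10^4 N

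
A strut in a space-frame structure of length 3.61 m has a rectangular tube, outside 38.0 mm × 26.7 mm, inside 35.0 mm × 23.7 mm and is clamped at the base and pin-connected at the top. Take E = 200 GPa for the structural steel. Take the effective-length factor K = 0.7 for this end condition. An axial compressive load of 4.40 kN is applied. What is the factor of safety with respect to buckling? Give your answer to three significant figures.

n ≈ 1.51

Weak-axis I_min = (h_o·b_o³ − h_i·b_i³)/12 with b_o = 26.7, b_i = 23.70 mm (shorter outer/inner sides).
I_min = (38.0×26.7³ − 35.00×23.70³)/12 = 2.145×10^4 mm⁴
I = 2.145×10^4 mm⁴ = 2.145×10^-8 m⁴
Effective length L_e = K·L = 0.7 × 3.61 = 2.527 m
P_cr = π²EI / L_e² = π² × 200×10⁹ × 2.145×10^-8 / 2.527² = 6.630×10^3 N
Factor of safety n = P_cr / P = 6.6299 / 4.40 = 1.51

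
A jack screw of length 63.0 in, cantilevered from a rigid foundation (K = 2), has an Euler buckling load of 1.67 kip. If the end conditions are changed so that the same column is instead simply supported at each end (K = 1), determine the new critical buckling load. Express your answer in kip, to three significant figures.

P_cr ∝ 1/K², so P_cr,new = P_cr,old × (K_old/K_new)² = 1.67 × (2/1)²
= 1.67 × 4.000 = 6.68 kip

P_cr ≈ 6.68 kip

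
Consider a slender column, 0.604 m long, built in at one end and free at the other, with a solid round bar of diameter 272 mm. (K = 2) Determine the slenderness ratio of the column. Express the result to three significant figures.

For a solid circle r = d/4 = 272/4 = 68.00 mm
L_e = K·L = 2 × 0.604 m = 1.208 m = 1208.0 mm
λ = L_e / r_min = 1208.0 / 68.00 = 17.8

λ ≈ 17.8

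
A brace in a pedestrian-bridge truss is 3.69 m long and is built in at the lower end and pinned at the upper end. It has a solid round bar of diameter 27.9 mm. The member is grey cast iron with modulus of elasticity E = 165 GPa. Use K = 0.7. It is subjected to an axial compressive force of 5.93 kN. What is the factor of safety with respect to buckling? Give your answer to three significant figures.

I = πd⁴/64 = π×27.9⁴/64 = 2.974×10^4 mm⁴
I = 2.974×10^4 mm⁴ = 2.974×10^-8 m⁴
Effective length L_e = K·L = 0.7 × 3.69 = 2.583 m
P_cr = π²EI / L_e² = π² × 165×10⁹ × 2.974×10^-8 / 2.583² = 7.260×10^3 N
Factor of safety n = P_cr / P = 7.2597 / 5.93 = 1.22

n ≈ 1.22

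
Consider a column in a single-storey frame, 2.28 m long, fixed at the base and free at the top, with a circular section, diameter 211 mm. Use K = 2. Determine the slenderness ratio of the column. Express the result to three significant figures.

For a solid circle r = d/4 = 211/4 = 52.75 mm
L_e = K·L = 2 × 2.28 m = 4.560 m = 4560.0 mm
λ = L_e / r_min = 4560.0 / 52.75 = 86.4

λ ≈ 86.4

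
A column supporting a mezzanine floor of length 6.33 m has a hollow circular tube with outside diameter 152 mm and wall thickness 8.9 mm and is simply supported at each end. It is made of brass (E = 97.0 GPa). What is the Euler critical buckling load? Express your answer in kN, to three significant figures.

P_cr ≈ 246 kN

Inner diameter d_i = 152 − 2×8.9 = 134.2 mm
I = π(d_o⁴ − d_i⁴)/64 = π(152⁴ − 134.2⁴)/64 = 1.028×10^7 mm⁴
I = 1.028×10^7 mm⁴ = 1.028×10^-5 m⁴
Effective length L_e = K·L = 1 × 6.33 = 6.330 m
P_cr = π²EI / L_e² = π² × 97.0×10⁹ × 1.028×10^-5 / 6.330² = 2.456×10^5 N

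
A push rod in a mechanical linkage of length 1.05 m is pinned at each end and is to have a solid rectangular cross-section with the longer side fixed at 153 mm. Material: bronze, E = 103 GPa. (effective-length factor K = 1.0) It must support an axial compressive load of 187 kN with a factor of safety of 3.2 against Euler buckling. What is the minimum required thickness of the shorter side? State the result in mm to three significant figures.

b ≈ 37.1 mm

Required P_cr = n·P = 3.2 × 187 = 598.4 kN
L_e = K·L = 1 × 1.05 = 1.050 m
Required I = P_cr·L_e²/(π²E) = 5.984×10^5 × 1.050² / (π² × 1.03×10^11) = 6.490×10^-7 m⁴
I_req = 6.490×10^5 mm⁴
Rectangle, weak axis: I_min = h·b³/12 with h = 153 mm fixed  ⇒  b = (12I/h)^(1/3) = 37.1 mm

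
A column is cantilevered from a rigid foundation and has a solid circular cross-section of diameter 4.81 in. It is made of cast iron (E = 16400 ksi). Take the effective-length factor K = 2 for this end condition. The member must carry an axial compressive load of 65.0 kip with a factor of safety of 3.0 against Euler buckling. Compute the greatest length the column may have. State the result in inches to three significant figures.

I = πd⁴/64 = π×4.81⁴/64 = 26.28 in⁴
Required critical load P_cr = n·P = 3.0 × 65.0 = 195.0 kip = 1.950×10^5 lb
From P_cr = π²EI/(K·L)²:  L = (1/K)·√(π²EI/P_cr) = (1/2)·√(π²×1.64×10^7×26.28/1.950×10^5)
L = 73.8 in

L_max ≈ 73.8 in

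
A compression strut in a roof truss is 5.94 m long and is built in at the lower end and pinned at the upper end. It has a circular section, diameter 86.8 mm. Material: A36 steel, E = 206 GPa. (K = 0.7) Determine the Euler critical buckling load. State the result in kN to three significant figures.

I = πd⁴/64 = π×86.8⁴/64 = 2.786×10^6 mm⁴
I = 2.786×10^6 mm⁴ = 2.786×10^-6 m⁴
Effective length L_e = K·L = 0.7 × 5.94 = 4.158 m
P_cr = π²EI / L_e² = π² × 206×10⁹ × 2.786×10^-6 / 4.158² = 3.277×10^5 N

P_cr ≈ 328 kN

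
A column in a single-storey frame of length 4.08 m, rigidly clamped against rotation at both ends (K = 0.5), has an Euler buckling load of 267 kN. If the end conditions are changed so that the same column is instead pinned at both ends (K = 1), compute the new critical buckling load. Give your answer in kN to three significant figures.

P_cr ∝ 1/K², so P_cr,new = P_cr,old × (K_old/K_new)² = 267 × (0.5/1)²
= 267 × 0.2500 = 66.8 kN

P_cr ≈ 66.8 kN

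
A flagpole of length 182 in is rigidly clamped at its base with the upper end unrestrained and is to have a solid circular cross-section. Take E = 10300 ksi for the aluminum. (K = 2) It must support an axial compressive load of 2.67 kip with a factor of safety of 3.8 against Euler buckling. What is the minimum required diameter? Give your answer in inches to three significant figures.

Required P_cr = n·P = 3.8 × 2.67 = 10.15 kip
L_e = K·L = 2 × 182 = 364.0 in
Required I = P_cr·L_e²/(π²E) = 1.015×10^4 × 364.0² / (π² × 1.03×10^7) = 13.22 in⁴
Solid circle: I = πd⁴/64  ⇒  d = (64I/π)^(1/4) = (64×13.22/π)^(1/4) = 4.05 in

d ≈ 4.05 in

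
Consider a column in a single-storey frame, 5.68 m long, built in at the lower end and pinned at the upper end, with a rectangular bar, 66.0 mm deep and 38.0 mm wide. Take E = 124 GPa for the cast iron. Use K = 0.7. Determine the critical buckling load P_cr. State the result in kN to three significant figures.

Buckling occurs about the weak axis: I_min = h·b³/12 with b = 38.0 mm (the shorter side).
I_min = 66.0×38.0³/12 = 3.018×10^5 mm⁴
I = 3.018×10^5 mm⁴ = 3.018×10^-7 m⁴
Effective length L_e = K·L = 0.7 × 5.68 = 3.976 m
P_cr = π²EI / L_e² = π² × 124×10⁹ × 3.018×10^-7 / 3.976² = 2.336×10^4 N

P_cr ≈ 23.4 kN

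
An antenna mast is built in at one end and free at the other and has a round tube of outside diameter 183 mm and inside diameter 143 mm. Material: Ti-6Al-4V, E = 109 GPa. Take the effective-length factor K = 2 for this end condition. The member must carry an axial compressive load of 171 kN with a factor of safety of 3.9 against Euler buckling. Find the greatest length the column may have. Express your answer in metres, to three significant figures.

d_o = 183 mm, d_i = 143 mm
I = π(d_o⁴ − d_i⁴)/64 = π(183⁴ − 143.0⁴)/64 = 3.453×10^7 mm⁴
I = 3.453×10^-5 m⁴
Required critical load P_cr = n·P = 3.9 × 171 = 666.9 kN = 6.669×10^5 N
From P_cr = π²EI/(K·L)²:  L = (1/K)·√(π²EI/P_cr) = (1/2)·√(π²×1.09×10^11×3.453×10^-5/6.669×10^5)
L = 3.73 m

L_max ≈ 3.73 m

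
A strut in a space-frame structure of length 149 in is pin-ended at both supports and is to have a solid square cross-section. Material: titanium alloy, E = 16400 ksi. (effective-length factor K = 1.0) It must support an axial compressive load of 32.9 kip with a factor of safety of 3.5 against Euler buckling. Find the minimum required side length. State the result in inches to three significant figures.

Required P_cr = n·P = 3.5 × 32.9 = 115.2 kip
L_e = K·L = 1 × 149 = 149.0 in
Required I = P_cr·L_e²/(π²E) = 1.151×10^5 × 149.0² / (π² × 1.64×10^7) = 15.79 in⁴
Solid square: I = a⁴/12  ⇒  a = (12I)^(1/4) = (12×15.79)^(1/4) = 3.71 in

a ≈ 3.71 in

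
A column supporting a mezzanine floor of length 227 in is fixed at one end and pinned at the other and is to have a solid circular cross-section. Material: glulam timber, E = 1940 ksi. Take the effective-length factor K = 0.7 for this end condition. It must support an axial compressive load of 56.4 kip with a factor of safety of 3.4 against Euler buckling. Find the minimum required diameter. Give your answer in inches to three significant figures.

Required P_cr = n·P = 3.4 × 56.4 = 191.8 kip
L_e = K·L = 0.7 × 227 = 158.9 in
Required I = P_cr·L_e²/(π²E) = 1.918×10^5 × 158.9² / (π² × 1.94×10^6) = 252.9 in⁴
Solid circle: I = πd⁴/64  ⇒  d = (64I/π)^(1/4) = (64×252.9/π)^(1/4) = 8.47 in

d ≈ 8.47 in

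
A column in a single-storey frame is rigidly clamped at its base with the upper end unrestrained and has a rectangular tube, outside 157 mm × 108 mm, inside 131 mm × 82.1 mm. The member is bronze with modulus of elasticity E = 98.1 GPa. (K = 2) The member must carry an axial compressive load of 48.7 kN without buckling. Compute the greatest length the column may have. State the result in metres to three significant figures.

Weak-axis I_min = (h_o·b_o³ − h_i·b_i³)/12 with b_o = 108, b_i = 82.10 mm (shorter outer/inner sides).
I_min = (157×108³ − 131.0×82.10³)/12 = 1.044×10^7 mm⁴
I = 1.044×10^-5 m⁴
At the buckling limit P_cr = P = 4.870×10^4 N
From P_cr = π²EI/(K·L)²:  L = (1/K)·√(π²EI/P_cr) = (1/2)·√(π²×9.81×10^10×1.044×10^-5/4.870×10^4)
L = 7.20 m

L_max ≈ 7.20 m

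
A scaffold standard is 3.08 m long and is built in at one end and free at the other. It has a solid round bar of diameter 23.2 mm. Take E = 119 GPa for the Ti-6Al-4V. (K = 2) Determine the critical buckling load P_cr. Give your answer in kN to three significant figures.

I = πd⁴/64 = π×23.2⁴/64 = 1.422×10^4 mm⁴
I = 1.422×10^4 mm⁴ = 1.422×10^-8 m⁴
Effective length L_e = K·L = 2 × 3.08 = 6.160 m
P_cr = π²EI / L_e² = π² × 119×10⁹ × 1.422×10^-8 / 6.160² = 440.2 N

P_cr ≈ 0.440 kN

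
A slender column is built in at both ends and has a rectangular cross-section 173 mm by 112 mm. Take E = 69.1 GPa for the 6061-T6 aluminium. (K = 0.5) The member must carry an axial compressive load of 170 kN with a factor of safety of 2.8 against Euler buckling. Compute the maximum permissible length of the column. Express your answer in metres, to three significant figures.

L_max ≈ 10.8 m

Buckling occurs about the weak axis: I_min = h·b³/12 with b = 112 mm (the shorter side).
I_min = 173×112³/12 = 2.025×10^7 mm⁴
I = 2.025×10^-5 m⁴
Required critical load P_cr = n·P = 2.8 × 170 = 476.0 kN = 4.760×10^5 N
From P_cr = π²EI/(K·L)²:  L = (1/K)·√(π²EI/P_cr) = (1/0.5)·√(π²×6.91×10^10×2.025×10^-5/4.760×10^5)
L = 10.8 m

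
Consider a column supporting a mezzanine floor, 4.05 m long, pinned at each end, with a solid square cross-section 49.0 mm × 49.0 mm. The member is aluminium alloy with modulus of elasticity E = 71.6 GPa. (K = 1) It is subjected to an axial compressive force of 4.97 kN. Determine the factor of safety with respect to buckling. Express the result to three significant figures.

I = a⁴/12 = 49.0⁴/12 = 4.804×10^5 mm⁴
I = 4.804×10^5 mm⁴ = 4.804×10^-7 m⁴
Effective length L_e = K·L = 1 × 4.05 = 4.050 m
P_cr = π²EI / L_e² = π² × 71.6×10⁹ × 4.804×10^-7 / 4.050² = 2.070×10^4 N
Factor of safety n = P_cr / P = 20.697 / 4.97 = 4.16

n ≈ 4.16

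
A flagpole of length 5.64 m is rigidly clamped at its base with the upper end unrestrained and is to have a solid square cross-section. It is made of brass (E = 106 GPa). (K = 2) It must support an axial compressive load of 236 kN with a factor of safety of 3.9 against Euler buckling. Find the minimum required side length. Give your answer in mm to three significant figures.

Required P_cr = n·P = 3.9 × 236 = 920.4 kN
L_e = K·L = 2 × 5.64 = 11.28 m
Required I = P_cr·L_e²/(π²E) = 9.204×10^5 × 11.28² / (π² × 1.06×10^11) = 1.119×10^-4 m⁴
I_req = 1.119×10^8 mm⁴
Solid square: I = a⁴/12  ⇒  a = (12I)^(1/4) = (12×1.119×10^8)^(1/4) = 191 mm

a ≈ 191 mm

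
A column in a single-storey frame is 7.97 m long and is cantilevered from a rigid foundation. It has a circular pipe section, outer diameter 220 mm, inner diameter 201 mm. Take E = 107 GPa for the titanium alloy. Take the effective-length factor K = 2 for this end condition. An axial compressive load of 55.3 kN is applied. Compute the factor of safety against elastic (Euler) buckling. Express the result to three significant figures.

d_o = 220 mm, d_i = 201 mm
I = π(d_o⁴ − d_i⁴)/64 = π(220⁴ − 201.0⁴)/64 = 3.487×10^7 mm⁴
I = 3.487×10^7 mm⁴ = 3.487×10^-5 m⁴
Effective length L_e = K·L = 2 × 7.97 = 15.94 m
P_cr = π²EI / L_e² = π² × 107×10⁹ × 3.487×10^-5 / 15.94² = 1.449×10^5 N
Factor of safety n = P_cr / P = 144.92 / 55.3 = 2.62

n ≈ 2.62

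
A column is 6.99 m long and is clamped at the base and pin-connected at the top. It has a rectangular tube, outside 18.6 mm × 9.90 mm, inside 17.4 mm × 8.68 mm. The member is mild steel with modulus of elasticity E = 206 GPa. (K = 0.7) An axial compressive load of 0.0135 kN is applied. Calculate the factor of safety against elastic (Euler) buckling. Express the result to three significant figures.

Weak-axis I_min = (h_o·b_o³ − h_i·b_i³)/12 with b_o = 9.90, b_i = 8.680 mm (shorter outer/inner sides).
I_min = (18.6×9.90³ − 17.40×8.680³)/12 = 555.7 mm⁴
I = 555.7 mm⁴ = 5.557×10^-10 m⁴
Effective length L_e = K·L = 0.7 × 6.99 = 4.893 m
P_cr = π²EI / L_e² = π² × 206×10⁹ × 5.557×10^-10 / 4.893² = 47.19 N
Factor of safety n = P_cr / P = 0.047191 / 0.0135 = 3.50

n ≈ 3.50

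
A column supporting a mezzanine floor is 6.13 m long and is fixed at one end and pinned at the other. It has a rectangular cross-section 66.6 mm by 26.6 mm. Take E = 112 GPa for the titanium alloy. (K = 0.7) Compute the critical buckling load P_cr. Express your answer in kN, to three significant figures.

P_cr ≈ 6.27 kN

Buckling occurs about the weak axis: I_min = h·b³/12 with b = 26.6 mm (the shorter side).
I_min = 66.6×26.6³/12 = 1.045×10^5 mm⁴
I = 1.045×10^5 mm⁴ = 1.045×10^-7 m⁴
Effective length L_e = K·L = 0.7 × 6.13 = 4.291 m
P_cr = π²EI / L_e² = π² × 112×10⁹ × 1.045×10^-7 / 4.291² = 6.271×10^3 N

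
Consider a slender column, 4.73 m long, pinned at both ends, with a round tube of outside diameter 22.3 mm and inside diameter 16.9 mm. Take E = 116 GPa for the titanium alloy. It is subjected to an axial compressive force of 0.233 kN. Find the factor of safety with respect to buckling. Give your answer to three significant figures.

n ≈ 1.79

d_o = 22.3 mm, d_i = 16.9 mm
I = π(d_o⁴ − d_i⁴)/64 = π(22.3⁴ − 16.90⁴)/64 = 8.135×10^3 mm⁴
I = 8.135×10^3 mm⁴ = 8.135×10^-9 m⁴
Effective length L_e = K·L = 1 × 4.73 = 4.730 m
P_cr = π²EI / L_e² = π² × 116×10⁹ × 8.135×10^-9 / 4.730² = 416.3 N
Factor of safety n = P_cr / P = 0.41629 / 0.233 = 1.79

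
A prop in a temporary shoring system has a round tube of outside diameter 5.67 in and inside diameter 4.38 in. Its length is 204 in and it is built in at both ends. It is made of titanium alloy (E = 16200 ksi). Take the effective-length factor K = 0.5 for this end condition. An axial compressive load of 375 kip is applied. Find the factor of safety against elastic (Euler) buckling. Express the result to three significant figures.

d_o = 5.67 in, d_i = 4.38 in
I = π(d_o⁴ − d_i⁴)/64 = π(5.67⁴ − 4.380⁴)/64 = 32.67 in⁴
Effective length L_e = K·L = 0.5 × 204 = 102.0 in
P_cr = π²EI / L_e² = π² × 16200×10³ × 32.67 / 102.0² = 5.020×10^5 lb
Factor of safety n = P_cr / P = 502.04 / 375 = 1.34

n ≈ 1.34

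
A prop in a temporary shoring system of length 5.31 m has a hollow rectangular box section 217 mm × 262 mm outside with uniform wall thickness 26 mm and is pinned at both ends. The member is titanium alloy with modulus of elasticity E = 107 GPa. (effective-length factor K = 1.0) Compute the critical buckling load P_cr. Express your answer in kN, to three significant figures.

Inner dimensions: h_i = 262 − 2×26 = 210.0 mm, b_i = 217 − 2×26 = 165.0 mm
Weak-axis I_min = (h_o·b_o³ − h_i·b_i³)/12 with b_o = 217, b_i = 165.0 mm (shorter outer/inner sides).
I_min = (262×217³ − 210.0×165.0³)/12 = 1.445×10^8 mm⁴
I = 1.445×10^8 mm⁴ = 1.445×10^-4 m⁴
Effective length L_e = K·L = 1 × 5.31 = 5.310 m
P_cr = π²EI / L_e² = π² × 107×10⁹ × 1.445×10^-4 / 5.310² = 5.412×10^6 N

P_cr ≈ 5410 kN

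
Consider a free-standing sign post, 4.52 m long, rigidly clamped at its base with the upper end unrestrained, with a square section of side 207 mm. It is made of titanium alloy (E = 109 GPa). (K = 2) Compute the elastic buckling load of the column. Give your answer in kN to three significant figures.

I = a⁴/12 = 207⁴/12 = 1.530×10^8 mm⁴
I = 1.530×10^8 mm⁴ = 1.530×10^-4 m⁴
Effective length L_e = K·L = 2 × 4.52 = 9.040 m
P_cr = π²EI / L_e² = π² × 109×10⁹ × 1.530×10^-4 / 9.040² = 2.014×10^6 N

P_cr ≈ 2010 kN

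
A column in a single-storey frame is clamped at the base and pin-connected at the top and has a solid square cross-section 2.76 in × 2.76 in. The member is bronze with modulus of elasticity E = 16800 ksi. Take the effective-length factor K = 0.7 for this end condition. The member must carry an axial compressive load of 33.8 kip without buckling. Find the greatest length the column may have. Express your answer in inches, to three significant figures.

L_max ≈ 220 in

I = a⁴/12 = 2.76⁴/12 = 4.836 in⁴
At the buckling limit P_cr = P = 3.380×10^4 lb
From P_cr = π²EI/(K·L)²:  L = (1/K)·√(π²EI/P_cr) = (1/0.7)·√(π²×1.68×10^7×4.836/3.380×10^4)
L = 220 in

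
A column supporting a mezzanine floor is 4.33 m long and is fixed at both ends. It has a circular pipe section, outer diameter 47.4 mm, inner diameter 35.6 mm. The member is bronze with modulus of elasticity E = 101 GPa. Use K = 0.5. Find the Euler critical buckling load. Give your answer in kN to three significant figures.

d_o = 47.4 mm, d_i = 35.6 mm
I = π(d_o⁴ − d_i⁴)/64 = π(47.4⁴ − 35.60⁴)/64 = 1.689×10^5 mm⁴
I = 1.689×10^5 mm⁴ = 1.689×10^-7 m⁴
Effective length L_e = K·L = 0.5 × 4.33 = 2.165 m
P_cr = π²EI / L_e² = π² × 101×10⁹ × 1.689×10^-7 / 2.165² = 3.593×10^4 N

P_cr ≈ 35.9 kN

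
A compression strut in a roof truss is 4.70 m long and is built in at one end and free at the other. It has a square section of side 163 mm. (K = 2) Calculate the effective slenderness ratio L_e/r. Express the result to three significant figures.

For a square r = a/√12 = 163/√12 = 47.05 mm
L_e = K·L = 2 × 4.70 m = 9.400 m = 9400.0 mm
λ = L_e / r_min = 9400.0 / 47.05 = 200

λ ≈ 200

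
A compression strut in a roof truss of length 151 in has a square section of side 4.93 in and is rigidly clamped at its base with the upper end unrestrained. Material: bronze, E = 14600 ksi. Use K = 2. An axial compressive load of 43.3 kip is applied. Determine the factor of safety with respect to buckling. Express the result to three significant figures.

n ≈ 1.80

I = a⁴/12 = 4.93⁴/12 = 49.23 in⁴
Effective length L_e = K·L = 2 × 151 = 302.0 in
P_cr = π²EI / L_e² = π² × 14600×10³ × 49.23 / 302.0² = 7.778×10^4 lb
Factor of safety n = P_cr / P = 77.776 / 43.3 = 1.80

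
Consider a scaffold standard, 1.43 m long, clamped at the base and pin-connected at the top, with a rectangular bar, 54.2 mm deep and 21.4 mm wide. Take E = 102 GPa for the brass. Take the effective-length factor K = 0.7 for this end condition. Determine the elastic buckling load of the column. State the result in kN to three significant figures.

Buckling occurs about the weak axis: I_min = h·b³/12 with b = 21.4 mm (the shorter side).
I_min = 54.2×21.4³/12 = 4.426×10^4 mm⁴
I = 4.426×10^4 mm⁴ = 4.426×10^-8 m⁴
Effective length L_e = K·L = 0.7 × 1.43 = 1.001 m
P_cr = π²EI / L_e² = π² × 102×10⁹ × 4.426×10^-8 / 1.001² = 4.447×10^4 N

P_cr ≈ 44.5 kN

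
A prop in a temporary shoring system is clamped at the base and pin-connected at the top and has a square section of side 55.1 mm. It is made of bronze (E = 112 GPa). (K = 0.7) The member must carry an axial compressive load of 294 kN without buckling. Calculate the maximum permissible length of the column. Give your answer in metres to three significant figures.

I = a⁴/12 = 55.1⁴/12 = 7.681×10^5 mm⁴
I = 7.681×10^-7 m⁴
At the buckling limit P_cr = P = 2.940×10^5 N
From P_cr = π²EI/(K·L)²:  L = (1/K)·√(π²EI/P_cr) = (1/0.7)·√(π²×1.12×10^11×7.681×10^-7/2.940×10^5)
L = 2.43 m

L_max ≈ 2.43 m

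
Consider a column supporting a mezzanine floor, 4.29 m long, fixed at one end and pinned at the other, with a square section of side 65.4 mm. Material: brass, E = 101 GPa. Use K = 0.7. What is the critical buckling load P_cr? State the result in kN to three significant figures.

P_cr ≈ 169 kN

I = a⁴/12 = 65.4⁴/12 = 1.525×10^6 mm⁴
I = 1.525×10^6 mm⁴ = 1.525×10^-6 m⁴
Effective length L_e = K·L = 0.7 × 4.29 = 3.003 m
P_cr = π²EI / L_e² = π² × 101×10⁹ × 1.525×10^-6 / 3.003² = 1.685×10^5 N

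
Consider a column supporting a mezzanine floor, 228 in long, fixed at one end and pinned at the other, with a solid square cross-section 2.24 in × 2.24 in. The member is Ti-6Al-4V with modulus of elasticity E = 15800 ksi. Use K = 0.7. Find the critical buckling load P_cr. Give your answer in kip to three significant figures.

P_cr ≈ 12.8 kip

I = a⁴/12 = 2.24⁴/12 = 2.098 in⁴
Effective length L_e = K·L = 0.7 × 228 = 159.6 in
P_cr = π²EI / L_e² = π² × 15800×10³ × 2.098 / 159.6² = 1.284×10^4 lb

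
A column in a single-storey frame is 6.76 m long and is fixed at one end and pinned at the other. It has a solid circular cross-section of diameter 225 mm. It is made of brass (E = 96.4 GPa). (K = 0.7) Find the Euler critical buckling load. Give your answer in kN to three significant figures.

P_cr ≈ 5350 kN

I = πd⁴/64 = π×225⁴/64 = 1.258×10^8 mm⁴
I = 1.258×10^8 mm⁴ = 1.258×10^-4 m⁴
Effective length L_e = K·L = 0.7 × 6.76 = 4.732 m
P_cr = π²EI / L_e² = π² × 96.4×10⁹ × 1.258×10^-4 / 4.732² = 5.345×10^6 N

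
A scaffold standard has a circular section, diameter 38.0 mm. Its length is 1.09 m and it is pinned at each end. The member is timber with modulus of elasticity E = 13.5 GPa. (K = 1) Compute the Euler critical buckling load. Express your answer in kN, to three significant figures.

I = πd⁴/64 = π×38.0⁴/64 = 1.024×10^5 mm⁴
I = 1.024×10^5 mm⁴ = 1.024×10^-7 m⁴
Effective length L_e = K·L = 1 × 1.09 = 1.090 m
P_cr = π²EI / L_e² = π² × 13.5×10⁹ × 1.024×10^-7 / 1.090² = 1.148×10^4 N

P_cr ≈ 11.5 kN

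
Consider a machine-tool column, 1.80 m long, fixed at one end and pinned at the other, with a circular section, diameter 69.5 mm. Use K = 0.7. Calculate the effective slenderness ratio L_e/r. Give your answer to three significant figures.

I = πd⁴/64 = π×69.5⁴/64 = 1.145×10^6 mm⁴
A = 3.794×10^3 mm²;  r_min = √(I/A) = √(1.145×10^6/3.794×10^3) = 17.38 mm
L_e = K·L = 0.7 × 1.80 m = 1.260 m = 1260.0 mm
λ = L_e / r_min = 1260.0 / 17.38 = 72.5

λ ≈ 72.5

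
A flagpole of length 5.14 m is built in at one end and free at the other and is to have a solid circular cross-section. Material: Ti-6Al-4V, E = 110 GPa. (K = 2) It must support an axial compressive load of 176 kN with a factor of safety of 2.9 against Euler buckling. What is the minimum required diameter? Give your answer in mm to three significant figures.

Required P_cr = n·P = 2.9 × 176 = 510.4 kN
L_e = K·L = 2 × 5.14 = 10.28 m
Required I = P_cr·L_e²/(π²E) = 5.104×10^5 × 10.28² / (π² × 1.10×10^11) = 4.968×10^-5 m⁴
I_req = 4.968×10^7 mm⁴
Solid circle: I = πd⁴/64  ⇒  d = (64I/π)^(1/4) = (64×4.968×10^7/π)^(1/4) = 178 mm

d ≈ 178 mm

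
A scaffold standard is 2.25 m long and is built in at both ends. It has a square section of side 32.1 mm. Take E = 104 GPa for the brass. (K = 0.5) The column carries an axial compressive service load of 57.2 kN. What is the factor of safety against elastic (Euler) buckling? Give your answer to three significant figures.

I = a⁴/12 = 32.1⁴/12 = 8.848×10^4 mm⁴
I = 8.848×10^4 mm⁴ = 8.848×10^-8 m⁴
Effective length L_e = K·L = 0.5 × 2.25 = 1.125 m
P_cr = π²EI / L_e² = π² × 104×10⁹ × 8.848×10^-8 / 1.125² = 7.176×10^4 N
Factor of safety n = P_cr / P = 71.757 / 57.2 = 1.25

n ≈ 1.25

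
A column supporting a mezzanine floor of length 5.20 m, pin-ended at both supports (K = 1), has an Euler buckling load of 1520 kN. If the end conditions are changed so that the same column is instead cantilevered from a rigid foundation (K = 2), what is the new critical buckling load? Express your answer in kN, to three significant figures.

P_cr ≈ 380 kN

P_cr ∝ 1/K², so P_cr,new = P_cr,old × (K_old/K_new)² = 1520 × (1/2)²
= 1520 × 0.2500 = 380 kN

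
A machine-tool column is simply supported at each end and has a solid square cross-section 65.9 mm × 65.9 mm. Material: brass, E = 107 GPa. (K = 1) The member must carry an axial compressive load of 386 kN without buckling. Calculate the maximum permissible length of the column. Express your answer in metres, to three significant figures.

L_max ≈ 2.07 m

I = a⁴/12 = 65.9⁴/12 = 1.572×10^6 mm⁴
I = 1.572×10^-6 m⁴
At the buckling limit P_cr = P = 3.860×10^5 N
From P_cr = π²EI/(K·L)²:  L = (1/K)·√(π²EI/P_cr) = (1/1)·√(π²×1.07×10^11×1.572×10^-6/3.860×10^5)
L = 2.07 m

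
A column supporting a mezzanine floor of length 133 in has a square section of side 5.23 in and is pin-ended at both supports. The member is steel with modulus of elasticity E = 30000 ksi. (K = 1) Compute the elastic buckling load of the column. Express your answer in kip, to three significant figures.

P_cr ≈ 1040 kip

I = a⁴/12 = 5.23⁴/12 = 62.35 in⁴
Effective length L_e = K·L = 1 × 133 = 133.0 in
P_cr = π²EI / L_e² = π² × 30000×10³ × 62.35 / 133.0² = 1.044×10^6 lb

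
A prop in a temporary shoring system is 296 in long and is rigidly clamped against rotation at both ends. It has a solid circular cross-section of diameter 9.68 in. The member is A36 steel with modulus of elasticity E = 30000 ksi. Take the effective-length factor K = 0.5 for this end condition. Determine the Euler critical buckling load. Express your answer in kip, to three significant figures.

P_cr ≈ 5830 kip

I = πd⁴/64 = π×9.68⁴/64 = 431.0 in⁴
Effective length L_e = K·L = 0.5 × 296 = 148.0 in
P_cr = π²EI / L_e² = π² × 30000×10³ × 431.0 / 148.0² = 5.826×10^6 lb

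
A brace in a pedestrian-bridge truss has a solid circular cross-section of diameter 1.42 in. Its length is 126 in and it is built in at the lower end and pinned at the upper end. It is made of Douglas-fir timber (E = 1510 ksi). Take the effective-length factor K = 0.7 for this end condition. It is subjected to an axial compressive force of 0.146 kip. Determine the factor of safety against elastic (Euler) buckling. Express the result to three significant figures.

I = πd⁴/64 = π×1.42⁴/64 = 0.1996 in⁴
Effective length L_e = K·L = 0.7 × 126 = 88.20 in
P_cr = π²EI / L_e² = π² × 1510×10³ × 0.1996 / 88.20² = 382.4 lb
Factor of safety n = P_cr / P = 0.38235 / 0.146 = 2.62

n ≈ 2.62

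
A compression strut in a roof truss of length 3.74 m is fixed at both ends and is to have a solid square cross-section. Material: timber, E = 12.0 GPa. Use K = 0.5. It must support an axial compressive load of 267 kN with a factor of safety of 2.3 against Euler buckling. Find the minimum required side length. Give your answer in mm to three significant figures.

a ≈ 121 mm

Required P_cr = n·P = 2.3 × 267 = 614.1 kN
L_e = K·L = 0.5 × 3.74 = 1.870 m
Required I = P_cr·L_e²/(π²E) = 6.141×10^5 × 1.870² / (π² × 1.20×10^10) = 1.813×10^-5 m⁴
I_req = 1.813×10^7 mm⁴
Solid square: I = a⁴/12  ⇒  a = (12I)^(1/4) = (12×1.813×10^7)^(1/4) = 121 mm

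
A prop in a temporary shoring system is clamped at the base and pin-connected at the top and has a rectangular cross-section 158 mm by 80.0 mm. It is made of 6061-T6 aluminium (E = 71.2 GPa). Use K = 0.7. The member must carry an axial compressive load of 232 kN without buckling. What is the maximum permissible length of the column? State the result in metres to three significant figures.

Buckling occurs about the weak axis: I_min = h·b³/12 with b = 80.0 mm (the shorter side).
I_min = 158×80.0³/12 = 6.741×10^6 mm⁴
I = 6.741×10^-6 m⁴
At the buckling limit P_cr = P = 2.320×10^5 N
From P_cr = π²EI/(K·L)²:  L = (1/K)·√(π²EI/P_cr) = (1/0.7)·√(π²×7.12×10^10×6.741×10^-6/2.320×10^5)
L = 6.46 m

L_max ≈ 6.46 m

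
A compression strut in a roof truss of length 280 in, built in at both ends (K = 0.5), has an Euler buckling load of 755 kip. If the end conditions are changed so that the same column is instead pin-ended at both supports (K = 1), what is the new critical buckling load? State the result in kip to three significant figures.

P_cr ≈ 189 kip

P_cr ∝ 1/K², so P_cr,new = P_cr,old × (K_old/K_new)² = 755 × (0.5/1)²
= 755 × 0.2500 = 189 kip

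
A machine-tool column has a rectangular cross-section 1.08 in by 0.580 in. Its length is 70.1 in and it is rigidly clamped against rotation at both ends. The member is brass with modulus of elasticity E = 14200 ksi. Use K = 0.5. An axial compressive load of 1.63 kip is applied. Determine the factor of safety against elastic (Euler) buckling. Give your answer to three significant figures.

n ≈ 1.23

Buckling occurs about the weak axis: I_min = h·b³/12 with b = 0.580 in (the shorter side).
I_min = 1.08×0.580³/12 = 1.756×10^-2 in⁴
Effective length L_e = K·L = 0.5 × 70.1 = 35.05 in
P_cr = π²EI / L_e² = π² × 14200×10³ × 1.756×10^-2 / 35.05² = 2.003×10^3 lb
Factor of safety n = P_cr / P = 2.0033 / 1.63 = 1.23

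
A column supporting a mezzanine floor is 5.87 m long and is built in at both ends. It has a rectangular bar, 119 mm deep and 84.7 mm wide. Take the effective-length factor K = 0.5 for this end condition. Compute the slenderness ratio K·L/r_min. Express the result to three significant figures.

λ ≈ 120

Buckling occurs about the weak axis: I_min = h·b³/12 with b = 84.7 mm (the shorter side).
I_min = 119×84.7³/12 = 6.026×10^6 mm⁴
A = 1.008×10^4 mm²;  r_min = √(I/A) = √(6.026×10^6/1.008×10^4) = 24.45 mm
L_e = K·L = 0.5 × 5.87 m = 2.935 m = 2935.0 mm
λ = L_e / r_min = 2935.0 / 24.45 = 120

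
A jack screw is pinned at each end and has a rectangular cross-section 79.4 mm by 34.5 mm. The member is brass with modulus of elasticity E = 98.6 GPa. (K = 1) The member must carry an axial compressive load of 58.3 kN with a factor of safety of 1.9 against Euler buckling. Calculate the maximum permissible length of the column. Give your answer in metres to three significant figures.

L_max ≈ 1.54 m

Buckling occurs about the weak axis: I_min = h·b³/12 with b = 34.5 mm (the shorter side).
I_min = 79.4×34.5³/12 = 2.717×10^5 mm⁴
I = 2.717×10^-7 m⁴
Required critical load P_cr = n·P = 1.9 × 58.3 = 110.8 kN = 1.108×10^5 N
From P_cr = π²EI/(K·L)²:  L = (1/K)·√(π²EI/P_cr) = (1/1)·√(π²×9.86×10^10×2.717×10^-7/1.108×10^5)
L = 1.54 m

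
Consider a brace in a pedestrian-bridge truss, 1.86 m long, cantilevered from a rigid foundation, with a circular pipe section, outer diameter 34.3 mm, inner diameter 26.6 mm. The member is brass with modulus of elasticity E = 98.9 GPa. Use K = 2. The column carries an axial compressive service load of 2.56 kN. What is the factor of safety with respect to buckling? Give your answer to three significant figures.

d_o = 34.3 mm, d_i = 26.6 mm
I = π(d_o⁴ − d_i⁴)/64 = π(34.3⁴ − 26.60⁴)/64 = 4.337×10^4 mm⁴
I = 4.337×10^4 mm⁴ = 4.337×10^-8 m⁴
Effective length L_e = K·L = 2 × 1.86 = 3.720 m
P_cr = π²EI / L_e² = π² × 98.9×10⁹ × 4.337×10^-8 / 3.720² = 3.059×10^3 N
Factor of safety n = P_cr / P = 3.0590 / 2.56 = 1.19

n ≈ 1.19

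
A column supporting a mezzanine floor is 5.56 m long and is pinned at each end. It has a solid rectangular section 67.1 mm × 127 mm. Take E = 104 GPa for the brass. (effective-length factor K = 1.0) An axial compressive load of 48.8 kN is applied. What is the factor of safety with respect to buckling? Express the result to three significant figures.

Buckling occurs about the weak axis: I_min = h·b³/12 with b = 67.1 mm (the shorter side).
I_min = 127×67.1³/12 = 3.197×10^6 mm⁴
I = 3.197×10^6 mm⁴ = 3.197×10^-6 m⁴
Effective length L_e = K·L = 1 × 5.56 = 5.560 m
P_cr = π²EI / L_e² = π² × 104×10⁹ × 3.197×10^-6 / 5.560² = 1.062×10^5 N
Factor of safety n = P_cr / P = 106.16 / 48.8 = 2.18

n ≈ 2.18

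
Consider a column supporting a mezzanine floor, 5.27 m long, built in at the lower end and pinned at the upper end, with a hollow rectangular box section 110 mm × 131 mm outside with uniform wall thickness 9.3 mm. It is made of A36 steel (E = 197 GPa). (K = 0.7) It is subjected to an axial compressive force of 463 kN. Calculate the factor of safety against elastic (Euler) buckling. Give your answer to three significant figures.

n ≈ 2.28

Inner dimensions: h_i = 131 − 2×9.3 = 112.4 mm, b_i = 110 − 2×9.3 = 91.40 mm
Weak-axis I_min = (h_o·b_o³ − h_i·b_i³)/12 with b_o = 110, b_i = 91.40 mm (shorter outer/inner sides).
I_min = (131×110³ − 112.4×91.40³)/12 = 7.378×10^6 mm⁴
I = 7.378×10^6 mm⁴ = 7.378×10^-6 m⁴
Effective length L_e = K·L = 0.7 × 5.27 = 3.689 m
P_cr = π²EI / L_e² = π² × 197×10⁹ × 7.378×10^-6 / 3.689² = 1.054×10^6 N
Factor of safety n = P_cr / P = 1054.1 / 463 = 2.28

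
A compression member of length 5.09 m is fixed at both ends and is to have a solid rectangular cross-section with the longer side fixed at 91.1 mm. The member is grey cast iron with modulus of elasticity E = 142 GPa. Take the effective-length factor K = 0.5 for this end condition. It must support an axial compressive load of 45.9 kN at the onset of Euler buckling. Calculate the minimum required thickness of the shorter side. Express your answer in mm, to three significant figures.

L_e = K·L = 0.5 × 5.09 = 2.545 m
Required I = P_cr·L_e²/(π²E) = 4.590×10^4 × 2.545² / (π² × 1.42×10^11) = 2.121×10^-7 m⁴
I_req = 2.121×10^5 mm⁴
Rectangle, weak axis: I_min = h·b³/12 with h = 91.1 mm fixed  ⇒  b = (12I/h)^(1/3) = 30.3 mm

b ≈ 30.3 mm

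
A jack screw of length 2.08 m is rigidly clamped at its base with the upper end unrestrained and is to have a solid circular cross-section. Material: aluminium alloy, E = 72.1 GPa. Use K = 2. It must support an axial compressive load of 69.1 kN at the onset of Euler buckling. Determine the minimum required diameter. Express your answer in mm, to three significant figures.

d ≈ 76.5 mm

L_e = K·L = 2 × 2.08 = 4.160 m
Required I = P_cr·L_e²/(π²E) = 6.910×10^4 × 4.160² / (π² × 7.21×10^10) = 1.680×10^-6 m⁴
I_req = 1.680×10^6 mm⁴
Solid circle: I = πd⁴/64  ⇒  d = (64I/π)^(1/4) = (64×1.680×10^6/π)^(1/4) = 76.5 mm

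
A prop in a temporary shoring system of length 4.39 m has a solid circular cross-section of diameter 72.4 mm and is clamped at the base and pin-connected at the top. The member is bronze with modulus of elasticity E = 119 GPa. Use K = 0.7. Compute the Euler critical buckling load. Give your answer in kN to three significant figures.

P_cr ≈ 168 kN

I = πd⁴/64 = π×72.4⁴/64 = 1.349×10^6 mm⁴
I = 1.349×10^6 mm⁴ = 1.349×10^-6 m⁴
Effective length L_e = K·L = 0.7 × 4.39 = 3.073 m
P_cr = π²EI / L_e² = π² × 119×10⁹ × 1.349×10^-6 / 3.073² = 1.677×10^5 N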